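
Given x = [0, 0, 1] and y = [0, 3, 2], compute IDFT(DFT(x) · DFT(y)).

(x ⊛ y)[n] = Σ(m=0 to 2) x[m] · y[(n-m) mod 3]

Computing each output sample:
(x ⊛ y)[0] = 3
(x ⊛ y)[1] = 2
(x ⊛ y)[2] = 0

x ⊛ y = [3, 2, 0]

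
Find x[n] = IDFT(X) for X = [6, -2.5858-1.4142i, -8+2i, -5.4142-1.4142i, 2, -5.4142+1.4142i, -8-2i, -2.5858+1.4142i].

x[n] = (1/8) Σ(k=0 to 7) X[k] · e^(2πikn/8)

Computing each x[n]:
x[0] = -3
x[1] = 1
x[2] = 3
x[3] = 1
x[4] = 1
x[5] = -1
x[6] = 3
x[7] = 1

x = [-3, 1, 3, 1, 1, -1, 3, 1]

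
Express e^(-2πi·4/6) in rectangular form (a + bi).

ω_6^4 = e^(-2πi·4/6)
= cos(-2π·4/6) + i·sin(-2π·4/6)
= cos(-8π/6) + i·sin(-8π/6)

ω_6^4 = cos(-8π/6) + i·sin(-8π/6) = -0.5000+0.8660i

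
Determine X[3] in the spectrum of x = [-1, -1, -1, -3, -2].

X[3] = Σ(n=0 to 4) x[n] · ω_5^(3n) where ω_5 = e^(-2πi/5)
= (-1)·ω_5^0 + (-1)·ω_5^3 + (-1)·ω_5^6 + (-3)·ω_5^9 + (-2)·ω_5^12

X[3] = 0.1910-1.3143i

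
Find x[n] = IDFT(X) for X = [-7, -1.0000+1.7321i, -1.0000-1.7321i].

x[n] = (1/3) Σ(k=0 to 2) X[k] · e^(2πikn/3)

Computing each x[n]:
x[0] = -3
x[1] = -3
x[2] = -1

x = [-3, -3, -1]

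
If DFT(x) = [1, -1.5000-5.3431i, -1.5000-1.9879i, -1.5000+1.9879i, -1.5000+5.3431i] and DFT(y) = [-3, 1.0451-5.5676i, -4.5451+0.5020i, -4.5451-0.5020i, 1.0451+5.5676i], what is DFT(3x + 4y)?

By linearity: DFT(3x + 4y) = 3·DFT(x) + 4·DFT(y)
= 3·[1, -1.5000-5.3431i, -1.5000-1.9879i, -1.5000+1.9879i, -1.5000+5.3431i] + 4·[-3, 1.0451-5.5676i, -4.5451+0.5020i, -4.5451-0.5020i, 1.0451+5.5676i]

Computing element-wise:
Z[0] = 3·(1) + 4·(-3) = -9
Z[1] = 3·(-1.5000-5.3431i) + 4·(1.0451-5.5676i) = -0.3196-38.2997i
Z[2] = 3·(-1.5000-1.9879i) + 4·(-4.5451+0.5020i) = -22.6804-3.9557i
Z[3] = 3·(-1.5000+1.9879i) + 4·(-4.5451-0.5020i) = -22.6804+3.9557i
Z[4] = 3·(-1.5000+5.3431i) + 4·(1.0451+5.5676i) = -0.3196+38.2997i

DFT(3x + 4y) = 3·X + 4·Y = [-9, -0.3196-38.2997i, -22.6804-3.9557i, -22.6804+3.9557i, -0.3196+38.2997i]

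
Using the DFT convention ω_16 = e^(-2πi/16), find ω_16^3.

ω_16^3 = e^(-2πi·3/16)
= cos(-2π·3/16) + i·sin(-2π·3/16)
= cos(-6π/16) + i·sin(-6π/16)

ω_16^3 = cos(-6π/16) + i·sin(-6π/16) = 0.3827-0.9239i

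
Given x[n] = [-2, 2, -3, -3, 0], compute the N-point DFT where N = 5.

X[k] = Σ(n=0 to 4) x[n] · ω_5^(nk)
where ω_5 = e^(-2πi/5)

Computing each X[k]:
X[0] = -6
X[1] = 3.4721-1.9021i
X[2] = -5.4721-1.1756i
X[3] = -5.4721+1.1756i
X[4] = 3.4721+1.9021i

X = [-6, 3.4721-1.9021i, -5.4721-1.1756i, -5.4721+1.1756i, 3.4721+1.9021i]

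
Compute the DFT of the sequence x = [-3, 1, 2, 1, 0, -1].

X[k] = Σ(n=0 to 5) x[n] · ω_6^(nk)
where ω_6 = e^(-2πi/6)

Computing each X[k]:
X[0] = 0
X[1] = -5.0000-3.4641i
X[2] = -3
X[3] = -2
X[4] = -3
X[5] = -5.0000+3.4641i

X = [0, -5.0000-3.4641i, -3, -2, -3, -5.0000+3.4641i]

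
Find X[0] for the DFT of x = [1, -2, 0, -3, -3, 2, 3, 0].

X[0] = Σ(n=0 to 7) x[n] · ω_8^0 = Σ x[n]
= (1) + (-2) + (0) + (-3) + (-3) + (2) + (3) + (0)

X[0] = -2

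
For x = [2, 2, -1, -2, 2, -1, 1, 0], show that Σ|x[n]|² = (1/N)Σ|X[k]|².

Time domain:
Σ|x[n]|² = |2|² + |2|² + |-1|² + |-2|² + |2|² + |-1|² + |1|² + |0|² = 19.0000

Frequency domain:
(1/8)Σ|X[k]|² = (1/8)(|3|² + |3.5355+1.2929i|² + |4-3i|² + |-3.5355-2.7071i|² + |5|² + |-3.5355+2.7071i|² + |4+3i|² + |3.5355-1.2929i|²) = (1/8)·152.0000 = 19.0000

Both sides agree, confirming Parseval's theorem.

Σ|x[n]|² = (1/N)Σ|X[k]|² = 19.0000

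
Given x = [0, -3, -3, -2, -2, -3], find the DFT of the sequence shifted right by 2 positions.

Time shift by 2: X_shifted[k] = ω_6^(2k) · X[k]
Shifted x = [-2, -3, 0, -3, -3, -2]

DFT(x[n-2]) = [-13, -1.7321i, -1.0000+3.4641i, 3, -1.0000-3.4641i, 1.7321i]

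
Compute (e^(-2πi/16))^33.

Since ω_16^16 = 1, powers reduce modulo 16.
33 mod 16 = 1
So ω_16^33 = ω_16^1 = e^(-2πi·1/16)

ω_16^33 = ω_16^1 = 0.9239-0.3827i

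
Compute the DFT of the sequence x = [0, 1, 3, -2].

X[k] = Σ(n=0 to 3) x[n] · ω_4^(nk)
where ω_4 = e^(-2πi/4)

Computing each X[k]:
X[0] = 2
X[1] = -3-3i
X[2] = 4
X[3] = -3+3i

X = [2, -3-3i, 4, -3+3i]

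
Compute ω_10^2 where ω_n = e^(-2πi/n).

ω_10^2 = e^(-2πi·2/10)
= cos(-2π·2/10) + i·sin(-2π·2/10)
= cos(-4π/10) + i·sin(-4π/10)

ω_10^2 = cos(-4π/10) + i·sin(-4π/10) = 0.3090-0.9511i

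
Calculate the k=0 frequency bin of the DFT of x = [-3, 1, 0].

X[0] = Σ(n=0 to 2) x[n] · ω_3^0 = Σ x[n]
= (-3) + (1) + (0)

X[0] = -2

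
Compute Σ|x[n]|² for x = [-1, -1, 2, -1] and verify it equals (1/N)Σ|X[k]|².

Time domain:
Σ|x[n]|² = |-1|² + |-1|² + |2|² + |-1|² = 7.0000

Frequency domain:
(1/4)Σ|X[k]|² = (1/4)(|-1|² + |-3|² + |3|² + |-3|²) = (1/4)·28.0000 = 7.0000

Both sides agree, confirming Parseval's theorem.

Σ|x[n]|² = (1/N)Σ|X[k]|² = 7.0000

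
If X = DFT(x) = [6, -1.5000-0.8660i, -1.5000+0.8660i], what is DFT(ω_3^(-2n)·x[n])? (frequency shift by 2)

Modulation property: DFT(ω_3^(-2n)·x[n]) = X[(k-2) mod 3], so circularly shift X by 2 positions.

X[k-2] = [-1.5000-0.8660i, -1.5000+0.8660i, 6]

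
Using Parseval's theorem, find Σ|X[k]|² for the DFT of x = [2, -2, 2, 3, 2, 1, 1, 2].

Parseval: Σ|x[n]|² = (1/N)Σ|X[k]|², so Σ|X[k]|² = N·Σ|x[n]|² = 8·31.0000

Σ|X[k]|² = N·Σ|x[n]|² = 8·31.0000 = 248.0000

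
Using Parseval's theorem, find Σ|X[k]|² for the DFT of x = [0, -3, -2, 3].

Parseval: Σ|x[n]|² = (1/N)Σ|X[k]|², so Σ|X[k]|² = N·Σ|x[n]|² = 4·22.0000

Σ|X[k]|² = N·Σ|x[n]|² = 4·22.0000 = 88.0000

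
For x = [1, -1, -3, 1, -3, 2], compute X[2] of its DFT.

X[2] = Σ(n=0 to 5) x[n] · ω_6^(2n) where ω_6 = e^(-2πi/6)
= (1)·ω_6^0 + (-1)·ω_6^2 + (-3)·ω_6^4 + (1)·ω_6^6 + (-3)·ω_6^8 + (2)·ω_6^10

X[2] = 4.5000+2.5981i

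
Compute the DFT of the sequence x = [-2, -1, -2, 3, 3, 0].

X[k] = Σ(n=0 to 5) x[n] · ω_6^(nk)
where ω_6 = e^(-2πi/6)

Computing each X[k]:
X[0] = 1
X[1] = -6.0000+5.1962i
X[2] = 1.0000-3.4641i
X[3] = -3
X[4] = 1.0000+3.4641i
X[5] = -6.0000-5.1962i

X = [1, -6.0000+5.1962i, 1.0000-3.4641i, -3, 1.0000+3.4641i, -6.0000-5.1962i]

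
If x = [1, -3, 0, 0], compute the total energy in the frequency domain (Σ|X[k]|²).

Parseval: Σ|x[n]|² = (1/N)Σ|X[k]|², so Σ|X[k]|² = N·Σ|x[n]|² = 4·10.0000

Σ|X[k]|² = N·Σ|x[n]|² = 4·10.0000 = 40.0000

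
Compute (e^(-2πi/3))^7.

Since ω_3^3 = 1, powers reduce modulo 3.
7 mod 3 = 1
So ω_3^7 = ω_3^1 = e^(-2πi·1/3)

ω_3^7 = ω_3^1 = -0.5000-0.8660i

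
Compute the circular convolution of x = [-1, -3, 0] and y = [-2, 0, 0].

(x ⊛ y)[n] = Σ(m=0 to 2) x[m] · y[(n-m) mod 3]

Computing each output sample:
(x ⊛ y)[0] = 2
(x ⊛ y)[1] = 6
(x ⊛ y)[2] = 0

x ⊛ y = [2, 6, 0]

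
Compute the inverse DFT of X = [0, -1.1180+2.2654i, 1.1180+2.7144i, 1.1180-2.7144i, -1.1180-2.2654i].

x[n] = (1/5) Σ(k=0 to 4) X[k] · e^(2πikn/5)

Computing each x[n]:
x[0] = 0
x[1] = -2
x[2] = 1
x[3] = 0
x[4] = 1

x = [0, -2, 1, 0, 1]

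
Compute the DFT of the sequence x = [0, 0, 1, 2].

X[k] = Σ(n=0 to 3) x[n] · ω_4^(nk)
where ω_4 = e^(-2πi/4)

Computing each X[k]:
X[0] = 3
X[1] = -1+2i
X[2] = -1
X[3] = -1-2i

X = [3, -1+2i, -1, -1-2i]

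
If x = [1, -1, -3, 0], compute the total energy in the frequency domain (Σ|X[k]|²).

Parseval: Σ|x[n]|² = (1/N)Σ|X[k]|², so Σ|X[k]|² = N·Σ|x[n]|² = 4·11.0000

Σ|X[k]|² = N·Σ|x[n]|² = 4·11.0000 = 44.0000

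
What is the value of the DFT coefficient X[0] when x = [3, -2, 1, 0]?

X[0] = Σ(n=0 to 3) x[n] · ω_4^0 = Σ x[n]
= (3) + (-2) + (1) + (0)

X[0] = 2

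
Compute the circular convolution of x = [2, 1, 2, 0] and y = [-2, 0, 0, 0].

(x ⊛ y)[n] = Σ(m=0 to 3) x[m] · y[(n-m) mod 4]

Computing each output sample:
(x ⊛ y)[0] = -4
(x ⊛ y)[1] = -2
(x ⊛ y)[2] = -4
(x ⊛ y)[3] = 0

x ⊛ y = [-4, -2, -4, 0]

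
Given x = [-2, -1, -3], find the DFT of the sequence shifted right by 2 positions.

Time shift by 2: X_shifted[k] = ω_3^(2k) · X[k]
Shifted x = [-1, -3, -2]

DFT(x[n-2]) = [-6, 1.5000+0.8660i, 1.5000-0.8660i]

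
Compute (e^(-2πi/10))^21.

Since ω_10^10 = 1, powers reduce modulo 10.
21 mod 10 = 1
So ω_10^21 = ω_10^1 = e^(-2πi·1/10)

ω_10^21 = ω_10^1 = 0.8090-0.5878i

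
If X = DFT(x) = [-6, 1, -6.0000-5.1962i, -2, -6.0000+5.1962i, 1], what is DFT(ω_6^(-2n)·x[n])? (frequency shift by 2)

Modulation property: DFT(ω_6^(-2n)·x[n]) = X[(k-2) mod 6], so circularly shift X by 2 positions.

X[k-2] = [-6.0000+5.1962i, 1, -6, 1, -6.0000-5.1962i, -2]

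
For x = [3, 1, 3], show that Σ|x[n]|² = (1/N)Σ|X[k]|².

Time domain:
Σ|x[n]|² = |3|² + |1|² + |3|² = 19.0000

Frequency domain:
(1/3)Σ|X[k]|² = (1/3)(|7|² + |1.0000+1.7321i|² + |1.0000-1.7321i|²) = (1/3)·57.0000 = 19.0000

Both sides agree, confirming Parseval's theorem.

Σ|x[n]|² = (1/N)Σ|X[k]|² = 19.0000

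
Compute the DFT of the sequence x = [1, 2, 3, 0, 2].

X[k] = Σ(n=0 to 4) x[n] · ω_5^(nk)
where ω_5 = e^(-2πi/5)

Computing each X[k]:
X[0] = 8
X[1] = -0.1910-1.7634i
X[2] = -1.3090+2.8532i
X[3] = -1.3090-2.8532i
X[4] = -0.1910+1.7634i

X = [8, -0.1910-1.7634i, -1.3090+2.8532i, -1.3090-2.8532i, -0.1910+1.7634i]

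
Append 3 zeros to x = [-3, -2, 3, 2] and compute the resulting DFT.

Original 4-point DFT: [0, -6+4i, 0, -6-4i]
Zero-padded 7-point DFT provides frequency interpolation.

DFT_7([x, 0, ...]) = [0, -6.7165-2.2289i, -4.0109+4.8152i, 0.2274+1.2634i, 0.2274-1.2634i, -4.0109-4.8152i, -6.7165+2.2289i]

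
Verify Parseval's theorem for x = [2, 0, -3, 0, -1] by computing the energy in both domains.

Time domain:
Σ|x[n]|² = |2|² + |0|² + |-3|² + |0|² + |-1|² = 14.0000

Frequency domain:
(1/5)Σ|X[k]|² = (1/5)(|-2|² + |4.1180+0.8123i|² + |1.8820-3.4410i|² + |1.8820+3.4410i|² + |4.1180-0.8123i|²) = (1/5)·70.0000 = 14.0000

Both sides agree, confirming Parseval's theorem.

Σ|x[n]|² = (1/N)Σ|X[k]|² = 14.0000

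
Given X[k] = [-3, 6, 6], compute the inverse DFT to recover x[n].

x[n] = (1/3) Σ(k=0 to 2) X[k] · e^(2πikn/3)

Computing each x[n]:
x[0] = 3
x[1] = -3
x[2] = -3

x = [3, -3, -3]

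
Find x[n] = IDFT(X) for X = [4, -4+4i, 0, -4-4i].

x[n] = (1/4) Σ(k=0 to 3) X[k] · e^(2πikn/4)

Computing each x[n]:
x[0] = -1
x[1] = -1
x[2] = 3
x[3] = 3

x = [-1, -1, 3, 3]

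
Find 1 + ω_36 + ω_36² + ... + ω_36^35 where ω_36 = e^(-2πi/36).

Sum of all nth roots of unity equals 0 for n > 1 (geometric series with r ≠ 1).

0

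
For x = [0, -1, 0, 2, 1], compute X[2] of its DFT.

X[2] = Σ(n=0 to 4) x[n] · ω_5^(2n) where ω_5 = e^(-2πi/5)
= (0)·ω_5^0 + (-1)·ω_5^2 + (0)·ω_5^4 + (2)·ω_5^6 + (1)·ω_5^8

X[2] = 0.6180-0.7265i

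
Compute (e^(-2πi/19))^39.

Since ω_19^19 = 1, powers reduce modulo 19.
39 mod 19 = 1
So ω_19^39 = ω_19^1 = e^(-2πi·1/19)

ω_19^39 = ω_19^1 = 0.9458-0.3247i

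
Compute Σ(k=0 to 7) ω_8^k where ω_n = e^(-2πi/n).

Sum of all nth roots of unity equals 0 for n > 1 (geometric series with r ≠ 1).

0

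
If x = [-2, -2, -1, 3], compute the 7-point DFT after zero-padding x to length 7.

Original 4-point DFT: [-2, -1+5i, -4, -1-5i]
Zero-padded 7-point DFT provides frequency interpolation.

DFT_7([x, 0, ...]) = [-2, -5.7274+1.2369i, 1.2165+3.8615i, -1.4891-2.8388i, -1.4891+2.8388i, 1.2165-3.8615i, -5.7274-1.2369i]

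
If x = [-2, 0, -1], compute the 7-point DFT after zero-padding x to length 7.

Original 3-point DFT: [-3, -1.5000-0.8660i, -1.5000+0.8660i]
Zero-padded 7-point DFT provides frequency interpolation.

DFT_7([x, 0, ...]) = [-3, -1.7775+0.9749i, -1.0990-0.4339i, -2.6235-0.7818i, -2.6235+0.7818i, -1.0990+0.4339i, -1.7775-0.9749i]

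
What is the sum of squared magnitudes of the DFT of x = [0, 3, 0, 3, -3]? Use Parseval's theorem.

Parseval: Σ|x[n]|² = (1/N)Σ|X[k]|², so Σ|X[k]|² = N·Σ|x[n]|² = 5·27.0000

Σ|X[k]|² = N·Σ|x[n]|² = 5·27.0000 = 135.0000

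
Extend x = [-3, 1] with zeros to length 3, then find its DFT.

Original 2-point DFT: [-2, -4]
Zero-padded 3-point DFT provides frequency interpolation.

DFT_3([x, 0, ...]) = [-2, -3.5000-0.8660i, -3.5000+0.8660i]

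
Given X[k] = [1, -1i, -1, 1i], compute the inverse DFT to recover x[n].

x[n] = (1/4) Σ(k=0 to 3) X[k] · e^(2πikn/4)

Computing each x[n]:
x[0] = 0
x[1] = 1
x[2] = 0
x[3] = 0

x = [0, 1, 0, 0]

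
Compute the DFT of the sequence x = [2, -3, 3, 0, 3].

X[k] = Σ(n=0 to 4) x[n] · ω_5^(nk)
where ω_5 = e^(-2πi/5)

Computing each X[k]:
X[0] = 5
X[1] = -0.4271+3.9430i
X[2] = 2.9271+6.3799i
X[3] = 2.9271-6.3799i
X[4] = -0.4271-3.9430i

X = [5, -0.4271+3.9430i, 2.9271+6.3799i, 2.9271-6.3799i, -0.4271-3.9430i]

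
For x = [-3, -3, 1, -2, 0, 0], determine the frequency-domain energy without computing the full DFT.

Parseval: Σ|x[n]|² = (1/N)Σ|X[k]|², so Σ|X[k]|² = N·Σ|x[n]|² = 6·23.0000

Σ|X[k]|² = N·Σ|x[n]|² = 6·23.0000 = 138.0000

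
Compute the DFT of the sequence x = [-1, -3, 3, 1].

X[k] = Σ(n=0 to 3) x[n] · ω_4^(nk)
where ω_4 = e^(-2πi/4)

Computing each X[k]:
X[0] = 0
X[1] = -4+4i
X[2] = 4
X[3] = -4-4i

X = [0, -4+4i, 4, -4-4i]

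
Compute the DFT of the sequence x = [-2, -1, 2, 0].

X[k] = Σ(n=0 to 3) x[n] · ω_4^(nk)
where ω_4 = e^(-2πi/4)

Computing each X[k]:
X[0] = -1
X[1] = -4+1i
X[2] = 1
X[3] = -4-1i

X = [-1, -4+1i, 1, -4-1i]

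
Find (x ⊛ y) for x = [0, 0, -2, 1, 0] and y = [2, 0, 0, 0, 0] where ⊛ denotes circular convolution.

(x ⊛ y)[n] = Σ(m=0 to 4) x[m] · y[(n-m) mod 5]

Computing each output sample:
(x ⊛ y)[0] = 0
(x ⊛ y)[1] = 0
(x ⊛ y)[2] = -4
(x ⊛ y)[3] = 2
(x ⊛ y)[4] = 0

x ⊛ y = [0, 0, -4, 2, 0]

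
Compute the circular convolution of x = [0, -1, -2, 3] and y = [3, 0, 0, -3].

(x ⊛ y)[n] = Σ(m=0 to 3) x[m] · y[(n-m) mod 4]

Computing each output sample:
(x ⊛ y)[0] = 3
(x ⊛ y)[1] = 3
(x ⊛ y)[2] = -15
(x ⊛ y)[3] = 9

x ⊛ y = [3, 3, -15, 9]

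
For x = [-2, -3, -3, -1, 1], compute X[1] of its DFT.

X[1] = Σ(n=0 to 4) x[n] · ω_5^(1n) where ω_5 = e^(-2πi/5)
= (-2)·ω_5^0 + (-3)·ω_5^1 + (-3)·ω_5^2 + (-1)·ω_5^3 + (1)·ω_5^4

X[1] = 0.6180+4.9798i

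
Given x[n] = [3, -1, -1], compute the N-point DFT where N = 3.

X[k] = Σ(n=0 to 2) x[n] · ω_3^(nk)
where ω_3 = e^(-2πi/3)

Computing each X[k]:
X[0] = 1
X[1] = 4
X[2] = 4

X = [1, 4, 4]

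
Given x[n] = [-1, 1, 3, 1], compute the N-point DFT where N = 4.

X[k] = Σ(n=0 to 3) x[n] · ω_4^(nk)
where ω_4 = e^(-2πi/4)

Computing each X[k]:
X[0] = 4
X[1] = -4
X[2] = 0
X[3] = -4

X = [4, -4, 0, -4]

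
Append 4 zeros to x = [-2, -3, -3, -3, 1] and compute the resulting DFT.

Original 5-point DFT: [-10, 2.2361+3.8042i, -2.2361+2.3511i, -2.2361-2.3511i, 2.2361-3.8042i]
Zero-padded 9-point DFT provides frequency interpolation.

DFT_9([x, 0, ...]) = [-10, -4.2588+7.1388i, 2.5642+2.0252i, -2.5000-0.8660i, 0.1946+2.6806i, 0.1946-2.6806i, -2.5000+0.8660i, 2.5642-2.0252i, -4.2588-7.1388i]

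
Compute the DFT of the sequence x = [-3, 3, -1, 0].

X[k] = Σ(n=0 to 3) x[n] · ω_4^(nk)
where ω_4 = e^(-2πi/4)

Computing each X[k]:
X[0] = -1
X[1] = -2-3i
X[2] = -7
X[3] = -2+3i

X = [-1, -2-3i, -7, -2+3i]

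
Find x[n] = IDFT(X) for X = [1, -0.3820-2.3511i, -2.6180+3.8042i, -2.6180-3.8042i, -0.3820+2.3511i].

x[n] = (1/5) Σ(k=0 to 4) X[k] · e^(2πikn/5)

Computing each x[n]:
x[0] = -1
x[1] = 1
x[2] = 2
x[3] = -2
x[4] = 1

x = [-1, 1, 2, -2, 1]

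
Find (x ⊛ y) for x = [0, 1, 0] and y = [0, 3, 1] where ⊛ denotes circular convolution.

(x ⊛ y)[n] = Σ(m=0 to 2) x[m] · y[(n-m) mod 3]

Computing each output sample:
(x ⊛ y)[0] = 1
(x ⊛ y)[1] = 0
(x ⊛ y)[2] = 3

x ⊛ y = [1, 0, 3]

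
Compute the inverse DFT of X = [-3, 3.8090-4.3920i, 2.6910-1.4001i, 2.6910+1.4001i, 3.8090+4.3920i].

x[n] = (1/5) Σ(k=0 to 4) X[k] · e^(2πikn/5)

Computing each x[n]:
x[0] = 2
x[1] = 1
x[2] = -1
x[3] = -2
x[4] = -3

x = [2, 1, -1, -2, -3]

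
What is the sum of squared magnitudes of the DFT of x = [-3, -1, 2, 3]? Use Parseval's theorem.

Parseval: Σ|x[n]|² = (1/N)Σ|X[k]|², so Σ|X[k]|² = N·Σ|x[n]|² = 4·23.0000

Σ|X[k]|² = N·Σ|x[n]|² = 4·23.0000 = 92.0000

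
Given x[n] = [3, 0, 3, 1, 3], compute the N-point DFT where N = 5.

X[k] = Σ(n=0 to 4) x[n] · ω_5^(nk)
where ω_5 = e^(-2πi/5)

Computing each X[k]:
X[0] = 10
X[1] = 0.6910+1.6776i
X[2] = 1.8090+3.6655i
X[3] = 1.8090-3.6655i
X[4] = 0.6910-1.6776i

X = [10, 0.6910+1.6776i, 1.8090+3.6655i, 1.8090-3.6655i, 0.6910-1.6776i]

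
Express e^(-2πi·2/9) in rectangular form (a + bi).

ω_9^2 = e^(-2πi·2/9)
= cos(-2π·2/9) + i·sin(-2π·2/9)
= cos(-4π/9) + i·sin(-4π/9)

ω_9^2 = cos(-4π/9) + i·sin(-4π/9) = 0.1736-0.9848i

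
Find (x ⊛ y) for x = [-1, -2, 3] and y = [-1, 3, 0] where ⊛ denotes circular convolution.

(x ⊛ y)[n] = Σ(m=0 to 2) x[m] · y[(n-m) mod 3]

Computing each output sample:
(x ⊛ y)[0] = 10
(x ⊛ y)[1] = -1
(x ⊛ y)[2] = -9

x ⊛ y = [10, -1, -9]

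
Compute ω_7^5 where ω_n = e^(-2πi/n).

ω_7^5 = e^(-2πi·5/7)
= cos(-2π·5/7) + i·sin(-2π·5/7)
= cos(-10π/7) + i·sin(-10π/7)

ω_7^5 = cos(-10π/7) + i·sin(-10π/7) = -0.2225+0.9749i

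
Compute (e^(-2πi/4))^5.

Since ω_4^4 = 1, powers reduce modulo 4.
5 mod 4 = 1
So ω_4^5 = ω_4^1 = e^(-2πi·1/4)

ω_4^5 = ω_4^1 = -1i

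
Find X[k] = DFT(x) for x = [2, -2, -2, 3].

X[k] = Σ(n=0 to 3) x[n] · ω_4^(nk)
where ω_4 = e^(-2πi/4)

Computing each X[k]:
X[0] = 1
X[1] = 4+5i
X[2] = -1
X[3] = 4-5i

X = [1, 4+5i, -1, 4-5i]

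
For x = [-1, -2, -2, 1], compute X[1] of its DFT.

X[1] = Σ(n=0 to 3) x[n] · ω_4^(1n) where ω_4 = e^(-2πi/4)
= (-1)·ω_4^0 + (-2)·ω_4^1 + (-2)·ω_4^2 + (1)·ω_4^3

X[1] = 1+3i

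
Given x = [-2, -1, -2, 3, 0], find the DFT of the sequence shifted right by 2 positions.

Time shift by 2: X_shifted[k] = ω_5^(2k) · X[k]
Shifted x = [3, 0, -2, -1, -2]

DFT(x[n-2]) = [-2, 4.8090-1.3143i, 3.6910-2.1266i, 3.6910+2.1266i, 4.8090+1.3143i]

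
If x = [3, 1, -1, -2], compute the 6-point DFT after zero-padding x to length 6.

Original 4-point DFT: [1, 4-3i, 3, 4+3i]
Zero-padded 6-point DFT provides frequency interpolation.

DFT_6([x, 0, ...]) = [1, 6, 1.0000-1.7321i, 3, 1.0000+1.7321i, 6]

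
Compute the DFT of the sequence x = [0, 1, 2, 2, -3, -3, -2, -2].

X[k] = Σ(n=0 to 7) x[n] · ω_8^(nk)
where ω_8 = e^(-2πi/8)

Computing each X[k]:
X[0] = -5
X[1] = 3.0000-9.6569i
X[2] = -3+2i
X[3] = 3.0000-1.6569i
X[4] = -1
X[5] = 3.0000+1.6569i
X[6] = -3-2i
X[7] = 3.0000+9.6569i

X = [-5, 3.0000-9.6569i, -3+2i, 3.0000-1.6569i, -1, 3.0000+1.6569i, -3-2i, 3.0000+9.6569i]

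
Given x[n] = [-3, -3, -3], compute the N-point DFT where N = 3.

X[k] = Σ(n=0 to 2) x[n] · ω_3^(nk)
where ω_3 = e^(-2πi/3)

Computing each X[k]:
X[0] = -9
X[1] = 0
X[2] = 0

X = [-9, 0, 0]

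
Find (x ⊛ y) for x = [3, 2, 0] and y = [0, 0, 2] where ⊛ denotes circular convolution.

(x ⊛ y)[n] = Σ(m=0 to 2) x[m] · y[(n-m) mod 3]

Computing each output sample:
(x ⊛ y)[0] = 4
(x ⊛ y)[1] = 0
(x ⊛ y)[2] = 6

x ⊛ y = [4, 0, 6]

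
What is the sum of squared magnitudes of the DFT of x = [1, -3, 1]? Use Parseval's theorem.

Parseval: Σ|x[n]|² = (1/N)Σ|X[k]|², so Σ|X[k]|² = N·Σ|x[n]|² = 3·11.0000

Σ|X[k]|² = N·Σ|x[n]|² = 3·11.0000 = 33.0000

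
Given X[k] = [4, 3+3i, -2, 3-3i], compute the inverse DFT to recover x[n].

x[n] = (1/4) Σ(k=0 to 3) X[k] · e^(2πikn/4)

Computing each x[n]:
x[0] = 2
x[1] = 0
x[2] = -1
x[3] = 3

x = [2, 0, -1, 3]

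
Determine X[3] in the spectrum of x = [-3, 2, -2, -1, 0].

X[3] = Σ(n=0 to 4) x[n] · ω_5^(3n) where ω_5 = e^(-2πi/5)
= (-3)·ω_5^0 + (2)·ω_5^3 + (-2)·ω_5^6 + (-1)·ω_5^9 + (0)·ω_5^12

X[3] = -5.5451+2.1266i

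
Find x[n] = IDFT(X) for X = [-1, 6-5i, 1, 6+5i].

x[n] = (1/4) Σ(k=0 to 3) X[k] · e^(2πikn/4)

Computing each x[n]:
x[0] = 3
x[1] = 2
x[2] = -3
x[3] = -3

x = [3, 2, -3, -3]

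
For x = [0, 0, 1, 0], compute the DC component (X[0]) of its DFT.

X[0] = Σ(n=0 to 3) x[n] · ω_4^0 = Σ x[n]
= (0) + (0) + (1) + (0)

X[0] = 1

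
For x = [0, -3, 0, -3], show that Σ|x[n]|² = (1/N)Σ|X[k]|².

Time domain:
Σ|x[n]|² = |0|² + |-3|² + |0|² + |-3|² = 18.0000

Frequency domain:
(1/4)Σ|X[k]|² = (1/4)(|-6|² + |0|² + |6|² + |0|²) = (1/4)·72.0000 = 18.0000

Both sides agree, confirming Parseval's theorem.

Σ|x[n]|² = (1/N)Σ|X[k]|² = 18.0000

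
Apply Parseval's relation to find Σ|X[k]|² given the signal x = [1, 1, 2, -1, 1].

Parseval: Σ|x[n]|² = (1/N)Σ|X[k]|², so Σ|X[k]|² = N·Σ|x[n]|² = 5·8.0000

Σ|X[k]|² = N·Σ|x[n]|² = 5·8.0000 = 40.0000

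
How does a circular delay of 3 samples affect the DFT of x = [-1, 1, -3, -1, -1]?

Time shift by 3: X_shifted[k] = ω_5^(3k) · X[k]
Shifted x = [-3, -1, -1, -1, 1]

DFT(x[n-3]) = [-5, -1.3820+1.9021i, -3.6180+1.1756i, -3.6180-1.1756i, -1.3820-1.9021i]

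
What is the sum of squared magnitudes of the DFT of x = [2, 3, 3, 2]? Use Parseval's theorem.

Parseval: Σ|x[n]|² = (1/N)Σ|X[k]|², so Σ|X[k]|² = N·Σ|x[n]|² = 4·26.0000

Σ|X[k]|² = N·Σ|x[n]|² = 4·26.0000 = 104.0000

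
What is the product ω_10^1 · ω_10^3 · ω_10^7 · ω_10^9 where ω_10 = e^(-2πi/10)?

The primitive 10th roots of unity are ω_10^k for k coprime to 10: k ∈ {1, 3, 7, 9}
Their product equals the constant term of the cyclotomic polynomial Φ_10(x) up to sign.
For n ≥ 3, the product of all primitive nth roots of unity is 1. (For n=1 it is 1; for n=2 it is -1.)

1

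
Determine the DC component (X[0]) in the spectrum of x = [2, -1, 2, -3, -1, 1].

X[0] = Σ(n=0 to 5) x[n] · ω_6^0 = Σ x[n]
= (2) + (-1) + (2) + (-3) + (-1) + (1)

X[0] = 0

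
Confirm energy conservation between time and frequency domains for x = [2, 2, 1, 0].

Time domain:
Σ|x[n]|² = |2|² + |2|² + |1|² + |0|² = 9.0000

Frequency domain:
(1/4)Σ|X[k]|² = (1/4)(|5|² + |1-2i|² + |1|² + |1+2i|²) = (1/4)·36.0000 = 9.0000

Both sides agree, confirming Parseval's theorem.

Σ|x[n]|² = (1/N)Σ|X[k]|² = 9.0000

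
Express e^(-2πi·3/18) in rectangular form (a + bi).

ω_18^3 = e^(-2πi·3/18)
= cos(-2π·3/18) + i·sin(-2π·3/18)
= cos(-6π/18) + i·sin(-6π/18)

ω_18^3 = cos(-6π/18) + i·sin(-6π/18) = 0.5000-0.8660i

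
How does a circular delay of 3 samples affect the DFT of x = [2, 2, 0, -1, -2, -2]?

Time shift by 3: X_shifted[k] = ω_6^(3k) · X[k]
Shifted x = [-1, -2, -2, 2, 2, 0]

DFT(x[n-3]) = [-1, -4.0000+5.1962i, 2.0000-1.7321i, -1, 2.0000+1.7321i, -4.0000-5.1962i]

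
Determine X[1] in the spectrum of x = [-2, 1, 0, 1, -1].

X[1] = Σ(n=0 to 4) x[n] · ω_5^(1n) where ω_5 = e^(-2πi/5)
= (-2)·ω_5^0 + (1)·ω_5^1 + (0)·ω_5^2 + (1)·ω_5^3 + (-1)·ω_5^4

X[1] = -2.8090-1.3143i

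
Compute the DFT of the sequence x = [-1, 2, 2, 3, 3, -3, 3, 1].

X[k] = Σ(n=0 to 7) x[n] · ω_8^(nk)
where ω_8 = e^(-2πi/8)

Computing each X[k]:
X[0] = 10
X[1] = -1.8787-3.9497i
X[2] = -3+5i
X[3] = -6.1213-5.9497i
X[4] = 4
X[5] = -6.1213+5.9497i
X[6] = -3-5i
X[7] = -1.8787+3.9497i

X = [10, -1.8787-3.9497i, -3+5i, -6.1213-5.9497i, 4, -6.1213+5.9497i, -3-5i, -1.8787+3.9497i]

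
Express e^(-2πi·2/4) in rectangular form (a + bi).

ω_4^2 = e^(-2πi·2/4)
= cos(-2π·2/4) + i·sin(-2π·2/4)
= cos(-4π/4) + i·sin(-4π/4)

ω_4^2 = cos(-4π/4) + i·sin(-4π/4) = -1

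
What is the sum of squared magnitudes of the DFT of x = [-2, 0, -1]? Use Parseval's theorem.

Parseval: Σ|x[n]|² = (1/N)Σ|X[k]|², so Σ|X[k]|² = N·Σ|x[n]|² = 3·5.0000

Σ|X[k]|² = N·Σ|x[n]|² = 3·5.0000 = 15.0000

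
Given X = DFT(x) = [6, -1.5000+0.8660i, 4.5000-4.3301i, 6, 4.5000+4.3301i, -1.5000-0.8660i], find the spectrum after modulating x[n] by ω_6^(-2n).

Modulation property: DFT(ω_6^(-2n)·x[n]) = X[(k-2) mod 6], so circularly shift X by 2 positions.

X[k-2] = [4.5000+4.3301i, -1.5000-0.8660i, 6, -1.5000+0.8660i, 4.5000-4.3301i, 6]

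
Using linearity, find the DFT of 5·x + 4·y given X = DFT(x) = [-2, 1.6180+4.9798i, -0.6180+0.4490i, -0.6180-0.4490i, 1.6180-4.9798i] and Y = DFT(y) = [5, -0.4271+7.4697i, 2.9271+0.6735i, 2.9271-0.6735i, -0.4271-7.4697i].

By linearity: DFT(5x + 4y) = 5·DFT(x) + 4·DFT(y)
= 5·[-2, 1.6180+4.9798i, -0.6180+0.4490i, -0.6180-0.4490i, 1.6180-4.9798i] + 4·[5, -0.4271+7.4697i, 2.9271+0.6735i, 2.9271-0.6735i, -0.4271-7.4697i]

Computing element-wise:
Z[0] = 5·(-2) + 4·(5) = 10
Z[1] = 5·(1.6180+4.9798i) + 4·(-0.4271+7.4697i) = 6.3816+54.7778i
Z[2] = 5·(-0.6180+0.4490i) + 4·(2.9271+0.6735i) = 8.6184+4.9390i
Z[3] = 5·(-0.6180-0.4490i) + 4·(2.9271-0.6735i) = 8.6184-4.9390i
Z[4] = 5·(1.6180-4.9798i) + 4·(-0.4271-7.4697i) = 6.3816-54.7778i

DFT(5x + 4y) = 5·X + 4·Y = [10, 6.3816+54.7778i, 8.6184+4.9390i, 8.6184-4.9390i, 6.3816-54.7778i]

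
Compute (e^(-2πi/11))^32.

Since ω_11^11 = 1, powers reduce modulo 11.
32 mod 11 = 10
So ω_11^32 = ω_11^10 = e^(-2πi·10/11)

ω_11^32 = ω_11^10 = 0.8413+0.5406i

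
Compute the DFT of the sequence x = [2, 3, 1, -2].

X[k] = Σ(n=0 to 3) x[n] · ω_4^(nk)
where ω_4 = e^(-2πi/4)

Computing each X[k]:
X[0] = 4
X[1] = 1-5i
X[2] = 2
X[3] = 1+5i

X = [4, 1-5i, 2, 1+5i]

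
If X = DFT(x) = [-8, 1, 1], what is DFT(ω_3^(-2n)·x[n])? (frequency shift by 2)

Modulation property: DFT(ω_3^(-2n)·x[n]) = X[(k-2) mod 3], so circularly shift X by 2 positions.

X[k-2] = [1, 1, -8]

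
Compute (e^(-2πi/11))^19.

Since ω_11^11 = 1, powers reduce modulo 11.
19 mod 11 = 8
So ω_11^19 = ω_11^8 = e^(-2πi·8/11)

ω_11^19 = ω_11^8 = -0.1423+0.9898i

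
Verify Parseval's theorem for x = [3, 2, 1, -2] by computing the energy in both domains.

Time domain:
Σ|x[n]|² = |3|² + |2|² + |1|² + |-2|² = 18.0000

Frequency domain:
(1/4)Σ|X[k]|² = (1/4)(|4|² + |2-4i|² + |4|² + |2+4i|²) = (1/4)·72.0000 = 18.0000

Both sides agree, confirming Parseval's theorem.

Σ|x[n]|² = (1/N)Σ|X[k]|² = 18.0000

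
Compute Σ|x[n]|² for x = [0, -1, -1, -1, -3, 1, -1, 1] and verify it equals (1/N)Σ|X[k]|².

Time domain:
Σ|x[n]|² = |0|² + |-1|² + |-1|² + |-1|² + |-3|² + |1|² + |-1|² + |1|² = 15.0000

Frequency domain:
(1/8)Σ|X[k]|² = (1/8)(|-5|² + |3.0000+2.8284i|² + |-1|² + |3.0000+2.8284i|² + |-5|² + |3.0000-2.8284i|² + |-1|² + |3.0000-2.8284i|²) = (1/8)·120.0000 = 15.0000

Both sides agree, confirming Parseval's theorem.

Σ|x[n]|² = (1/N)Σ|X[k]|² = 15.0000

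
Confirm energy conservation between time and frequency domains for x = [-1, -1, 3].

Time domain:
Σ|x[n]|² = |-1|² + |-1|² + |3|² = 11.0000

Frequency domain:
(1/3)Σ|X[k]|² = (1/3)(|1|² + |-2.0000+3.4641i|² + |-2.0000-3.4641i|²) = (1/3)·33.0000 = 11.0000

Both sides agree, confirming Parseval's theorem.

Σ|x[n]|² = (1/N)Σ|X[k]|² = 11.0000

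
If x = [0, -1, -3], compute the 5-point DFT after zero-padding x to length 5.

Original 3-point DFT: [-4, 2.0000-1.7321i, 2.0000+1.7321i]
Zero-padded 5-point DFT provides frequency interpolation.

DFT_5([x, 0, ...]) = [-4, 2.1180+2.7144i, -0.1180-2.2654i, -0.1180+2.2654i, 2.1180-2.7144i]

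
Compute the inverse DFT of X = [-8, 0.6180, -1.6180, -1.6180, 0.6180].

x[n] = (1/5) Σ(k=0 to 4) X[k] · e^(2πikn/5)

Computing each x[n]:
x[0] = -2
x[1] = -1
x[2] = -2
x[3] = -2
x[4] = -1

x = [-2, -1, -2, -2, -1]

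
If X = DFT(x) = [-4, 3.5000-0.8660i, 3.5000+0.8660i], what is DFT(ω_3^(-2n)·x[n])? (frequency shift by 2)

Modulation property: DFT(ω_3^(-2n)·x[n]) = X[(k-2) mod 3], so circularly shift X by 2 positions.

X[k-2] = [3.5000-0.8660i, 3.5000+0.8660i, -4]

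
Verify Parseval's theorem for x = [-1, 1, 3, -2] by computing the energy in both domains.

Time domain:
Σ|x[n]|² = |-1|² + |1|² + |3|² + |-2|² = 15.0000

Frequency domain:
(1/4)Σ|X[k]|² = (1/4)(|1|² + |-4-3i|² + |3|² + |-4+3i|²) = (1/4)·60.0000 = 15.0000

Both sides agree, confirming Parseval's theorem.

Σ|x[n]|² = (1/N)Σ|X[k]|² = 15.0000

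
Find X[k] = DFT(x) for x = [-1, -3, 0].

X[k] = Σ(n=0 to 2) x[n] · ω_3^(nk)
where ω_3 = e^(-2πi/3)

Computing each X[k]:
X[0] = -4
X[1] = 0.5000+2.5981i
X[2] = 0.5000-2.5981i

X = [-4, 0.5000+2.5981i, 0.5000-2.5981i]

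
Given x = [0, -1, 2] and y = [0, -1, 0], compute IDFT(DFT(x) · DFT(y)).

(x ⊛ y)[n] = Σ(m=0 to 2) x[m] · y[(n-m) mod 3]

Computing each output sample:
(x ⊛ y)[0] = -2
(x ⊛ y)[1] = 0
(x ⊛ y)[2] = 1

x ⊛ y = [-2, 0, 1]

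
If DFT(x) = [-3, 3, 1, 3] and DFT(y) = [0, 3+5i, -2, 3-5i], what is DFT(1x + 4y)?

By linearity: DFT(1x + 4y) = 1·DFT(x) + 4·DFT(y)
= 1·[-3, 3, 1, 3] + 4·[0, 3+5i, -2, 3-5i]

Computing element-wise:
Z[0] = 1·(-3) + 4·(0) = -3
Z[1] = 1·(3) + 4·(3+5i) = 15+20i
Z[2] = 1·(1) + 4·(-2) = -7
Z[3] = 1·(3) + 4·(3-5i) = 15-20i

DFT(1x + 4y) = 1·X + 4·Y = [-3, 15+20i, -7, 15-20i]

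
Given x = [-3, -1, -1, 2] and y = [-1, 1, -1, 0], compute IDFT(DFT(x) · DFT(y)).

(x ⊛ y)[n] = Σ(m=0 to 3) x[m] · y[(n-m) mod 4]

Computing each output sample:
(x ⊛ y)[0] = 6
(x ⊛ y)[1] = -4
(x ⊛ y)[2] = 3
(x ⊛ y)[3] = -2

x ⊛ y = [6, -4, 3, -2]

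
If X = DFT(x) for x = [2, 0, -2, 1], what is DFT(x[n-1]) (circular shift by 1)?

Time shift by 1: X_shifted[k] = ω_4^(1k) · X[k]
Shifted x = [1, 2, 0, -2]

DFT(x[n-1]) = [1, 1-4i, 1, 1+4i]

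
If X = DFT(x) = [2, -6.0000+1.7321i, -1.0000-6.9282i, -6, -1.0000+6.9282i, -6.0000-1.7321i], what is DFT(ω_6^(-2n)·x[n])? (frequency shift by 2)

Modulation property: DFT(ω_6^(-2n)·x[n]) = X[(k-2) mod 6], so circularly shift X by 2 positions.

X[k-2] = [-1.0000+6.9282i, -6.0000-1.7321i, 2, -6.0000+1.7321i, -1.0000-6.9282i, -6]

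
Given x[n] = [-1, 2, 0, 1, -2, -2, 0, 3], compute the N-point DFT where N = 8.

X[k] = Σ(n=0 to 7) x[n] · ω_8^(nk)
where ω_8 = e^(-2πi/8)

Computing each X[k]:
X[0] = 1
X[1] = 5.2426-1.4142i
X[2] = -3+4i
X[3] = -3.2426-1.4142i
X[4] = -7
X[5] = -3.2426+1.4142i
X[6] = -3-4i
X[7] = 5.2426+1.4142i

X = [1, 5.2426-1.4142i, -3+4i, -3.2426-1.4142i, -7, -3.2426+1.4142i, -3-4i, 5.2426+1.4142i]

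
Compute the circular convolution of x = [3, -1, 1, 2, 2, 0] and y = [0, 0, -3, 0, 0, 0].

(x ⊛ y)[n] = Σ(m=0 to 5) x[m] · y[(n-m) mod 6]

Computing each output sample:
(x ⊛ y)[0] = -6
(x ⊛ y)[1] = 0
(x ⊛ y)[2] = -9
(x ⊛ y)[3] = 3
(x ⊛ y)[4] = -3
(x ⊛ y)[5] = -6

x ⊛ y = [-6, 0, -9, 3, -3, -6]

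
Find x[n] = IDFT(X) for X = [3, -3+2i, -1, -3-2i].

x[n] = (1/4) Σ(k=0 to 3) X[k] · e^(2πikn/4)

Computing each x[n]:
x[0] = -1
x[1] = 0
x[2] = 2
x[3] = 2

x = [-1, 0, 2, 2]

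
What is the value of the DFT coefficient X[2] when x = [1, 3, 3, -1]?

X[2] = Σ(n=0 to 3) x[n] · ω_4^(2n) where ω_4 = e^(-2πi/4)
= (1)·ω_4^0 + (3)·ω_4^2 + (3)·ω_4^4 + (-1)·ω_4^6

X[2] = 2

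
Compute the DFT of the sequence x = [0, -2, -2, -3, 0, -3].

X[k] = Σ(n=0 to 5) x[n] · ω_6^(nk)
where ω_6 = e^(-2πi/6)

Computing each X[k]:
X[0] = -10
X[1] = 1.5000+0.8660i
X[2] = 0.5000-2.5981i
X[3] = 6
X[4] = 0.5000+2.5981i
X[5] = 1.5000-0.8660i

X = [-10, 1.5000+0.8660i, 0.5000-2.5981i, 6, 0.5000+2.5981i, 1.5000-0.8660i]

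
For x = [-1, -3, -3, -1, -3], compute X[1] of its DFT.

X[1] = Σ(n=0 to 4) x[n] · ω_5^(1n) where ω_5 = e^(-2πi/5)
= (-1)·ω_5^0 + (-3)·ω_5^1 + (-3)·ω_5^2 + (-1)·ω_5^3 + (-3)·ω_5^4

X[1] = 0.3820+1.1756i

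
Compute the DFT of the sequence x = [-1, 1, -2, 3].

X[k] = Σ(n=0 to 3) x[n] · ω_4^(nk)
where ω_4 = e^(-2πi/4)

Computing each X[k]:
X[0] = 1
X[1] = 1+2i
X[2] = -7
X[3] = 1-2i

X = [1, 1+2i, -7, 1-2i]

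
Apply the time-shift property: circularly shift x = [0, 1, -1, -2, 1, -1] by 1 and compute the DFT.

Time shift by 1: X_shifted[k] = ω_6^(1k) · X[k]
Shifted x = [-1, 0, 1, -1, -2, 1]

DFT(x[n-1]) = [-2, 1.0000-1.7321i, -2.0000+3.4641i, -2, -2.0000-3.4641i, 1.0000+1.7321i]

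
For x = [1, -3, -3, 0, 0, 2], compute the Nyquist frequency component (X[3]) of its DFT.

X[3] = Σ(n=0 to 5) x[n] · ω_6^(3n) where ω_6 = e^(-2πi/6)
= (1)·ω_6^0 + (-3)·ω_6^3 + (-3)·ω_6^6 + (0)·ω_6^9 + (0)·ω_6^12 + (2)·ω_6^15

X[3] = -1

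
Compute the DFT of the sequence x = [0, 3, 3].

X[k] = Σ(n=0 to 2) x[n] · ω_3^(nk)
where ω_3 = e^(-2πi/3)

Computing each X[k]:
X[0] = 6
X[1] = -3
X[2] = -3

X = [6, -3, -3]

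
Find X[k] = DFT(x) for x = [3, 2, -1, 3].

X[k] = Σ(n=0 to 3) x[n] · ω_4^(nk)
where ω_4 = e^(-2πi/4)

Computing each X[k]:
X[0] = 7
X[1] = 4+1i
X[2] = -3
X[3] = 4-1i

X = [7, 4+1i, -3, 4-1i]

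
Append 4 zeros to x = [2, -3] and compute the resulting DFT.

Original 2-point DFT: [-1, 5]
Zero-padded 6-point DFT provides frequency interpolation.

DFT_6([x, 0, ...]) = [-1, 0.5000+2.5981i, 3.5000+2.5981i, 5, 3.5000-2.5981i, 0.5000-2.5981i]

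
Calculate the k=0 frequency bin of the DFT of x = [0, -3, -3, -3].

X[0] = Σ(n=0 to 3) x[n] · ω_4^0 = Σ x[n]
= (0) + (-3) + (-3) + (-3)

X[0] = -9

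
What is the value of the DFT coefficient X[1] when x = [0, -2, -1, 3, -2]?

X[1] = Σ(n=0 to 4) x[n] · ω_5^(1n) where ω_5 = e^(-2πi/5)
= (0)·ω_5^0 + (-2)·ω_5^1 + (-1)·ω_5^2 + (3)·ω_5^3 + (-2)·ω_5^4

X[1] = -2.8541+2.3511i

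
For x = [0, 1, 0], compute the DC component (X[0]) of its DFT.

X[0] = Σ(n=0 to 2) x[n] · ω_3^0 = Σ x[n]
= (0) + (1) + (0)

X[0] = 1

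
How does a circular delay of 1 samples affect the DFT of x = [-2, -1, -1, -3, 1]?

Time shift by 1: X_shifted[k] = ω_5^(1k) · X[k]
Shifted x = [1, -2, -1, -1, -3]

DFT(x[n-1]) = [-6, 1.0729-0.9511i, 4.4271-0.5878i, 4.4271+0.5878i, 1.0729+0.9511i]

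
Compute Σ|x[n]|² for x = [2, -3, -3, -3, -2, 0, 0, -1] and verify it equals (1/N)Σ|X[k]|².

Time domain:
Σ|x[n]|² = |2|² + |-3|² + |-3|² + |-3|² + |-2|² + |0|² + |0|² + |-1|² = 36.0000

Frequency domain:
(1/8)Σ|X[k]|² = (1/8)(|-10|² + |3.2929+6.5355i|² + |3-1i|² + |4.7071+0.5355i|² + |4|² + |4.7071-0.5355i|² + |3+1i|² + |3.2929-6.5355i|²) = (1/8)·288.0000 = 36.0000

Both sides agree, confirming Parseval's theorem.

Σ|x[n]|² = (1/N)Σ|X[k]|² = 36.0000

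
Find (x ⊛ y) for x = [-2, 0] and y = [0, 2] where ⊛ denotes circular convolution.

(x ⊛ y)[n] = Σ(m=0 to 1) x[m] · y[(n-m) mod 2]

Computing each output sample:
(x ⊛ y)[0] = 0
(x ⊛ y)[1] = -4

x ⊛ y = [0, -4]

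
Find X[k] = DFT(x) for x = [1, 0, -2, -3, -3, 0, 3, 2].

X[k] = Σ(n=0 to 7) x[n] · ω_8^(nk)
where ω_8 = e^(-2πi/8)

Computing each X[k]:
X[0] = -2
X[1] = 7.5355+8.5355i
X[2] = -3-1i
X[3] = 0.4645-1.4645i
X[4] = 0
X[5] = 0.4645+1.4645i
X[6] = -3+1i
X[7] = 7.5355-8.5355i

X = [-2, 7.5355+8.5355i, -3-1i, 0.4645-1.4645i, 0, 0.4645+1.4645i, -3+1i, 7.5355-8.5355i]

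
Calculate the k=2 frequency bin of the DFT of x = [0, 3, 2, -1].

X[2] = Σ(n=0 to 3) x[n] · ω_4^(2n) where ω_4 = e^(-2πi/4)
= (0)·ω_4^0 + (3)·ω_4^2 + (2)·ω_4^4 + (-1)·ω_4^6

X[2] = 0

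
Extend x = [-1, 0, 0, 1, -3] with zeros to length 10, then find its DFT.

Original 5-point DFT: [-3, -2.7361-2.2654i, 1.7361-2.7144i, 1.7361+2.7144i, -2.7361+2.2654i]
Zero-padded 10-point DFT provides frequency interpolation.

DFT_10([x, 0, ...]) = [-3, 1.1180+0.8123i, -2.7361-2.2654i, -1.1180+3.4410i, 1.7361-2.7144i, -5, 1.7361+2.7144i, -1.1180-3.4410i, -2.7361+2.2654i, 1.1180-0.8123i]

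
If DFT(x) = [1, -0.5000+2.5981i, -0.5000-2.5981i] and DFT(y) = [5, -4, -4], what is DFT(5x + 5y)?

By linearity: DFT(5x + 5y) = 5·DFT(x) + 5·DFT(y)
= 5·[1, -0.5000+2.5981i, -0.5000-2.5981i] + 5·[5, -4, -4]

Computing element-wise:
Z[0] = 5·(1) + 5·(5) = 30
Z[1] = 5·(-0.5000+2.5981i) + 5·(-4) = -22.5000+12.9905i
Z[2] = 5·(-0.5000-2.5981i) + 5·(-4) = -22.5000-12.9905i

DFT(5x + 5y) = 5·X + 5·Y = [30, -22.5000+12.9905i, -22.5000-12.9905i]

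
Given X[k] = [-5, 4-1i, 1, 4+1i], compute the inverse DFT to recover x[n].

x[n] = (1/4) Σ(k=0 to 3) X[k] · e^(2πikn/4)

Computing each x[n]:
x[0] = 1
x[1] = -1
x[2] = -3
x[3] = -2

x = [1, -1, -3, -2]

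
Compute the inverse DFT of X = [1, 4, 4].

x[n] = (1/3) Σ(k=0 to 2) X[k] · e^(2πikn/3)

Computing each x[n]:
x[0] = 3
x[1] = -1
x[2] = -1

x = [3, -1, -1]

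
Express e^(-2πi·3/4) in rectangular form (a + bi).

ω_4^3 = e^(-2πi·3/4)
= cos(-2π·3/4) + i·sin(-2π·3/4)
= cos(-6π/4) + i·sin(-6π/4)

ω_4^3 = cos(-6π/4) + i·sin(-6π/4) = 1i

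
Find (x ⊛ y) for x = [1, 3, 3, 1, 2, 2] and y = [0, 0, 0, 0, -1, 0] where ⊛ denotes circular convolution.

(x ⊛ y)[n] = Σ(m=0 to 5) x[m] · y[(n-m) mod 6]

Computing each output sample:
(x ⊛ y)[0] = -3
(x ⊛ y)[1] = -1
(x ⊛ y)[2] = -2
(x ⊛ y)[3] = -2
(x ⊛ y)[4] = -1
(x ⊛ y)[5] = -3

x ⊛ y = [-3, -1, -2, -2, -1, -3]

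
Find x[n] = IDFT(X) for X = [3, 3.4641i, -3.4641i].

x[n] = (1/3) Σ(k=0 to 2) X[k] · e^(2πikn/3)

Computing each x[n]:
x[0] = 1
x[1] = -1
x[2] = 3

x = [1, -1, 3]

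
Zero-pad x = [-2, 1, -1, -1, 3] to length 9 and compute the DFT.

Original 5-point DFT: [0, 0.8541+1.9021i, -5.8541+1.1756i, -5.8541-1.1756i, 0.8541-1.9021i]
Zero-padded 9-point DFT provides frequency interpolation.

DFT_9([x, 0, ...]) = [0, -3.7267+0.1820i, 1.9115+0.4195i, -4.5000-4.3301i, -2.6848+2.8356i, -2.6848-2.8356i, -4.5000+4.3301i, 1.9115-0.4195i, -3.7267-0.1820i]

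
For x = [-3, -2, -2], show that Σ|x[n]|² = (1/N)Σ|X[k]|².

Time domain:
Σ|x[n]|² = |-3|² + |-2|² + |-2|² = 17.0000

Frequency domain:
(1/3)Σ|X[k]|² = (1/3)(|-7|² + |-1|² + |-1|²) = (1/3)·51.0000 = 17.0000

Both sides agree, confirming Parseval's theorem.

Σ|x[n]|² = (1/N)Σ|X[k]|² = 17.0000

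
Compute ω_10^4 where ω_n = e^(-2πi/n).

ω_10^4 = e^(-2πi·4/10)
= cos(-2π·4/10) + i·sin(-2π·4/10)
= cos(-8π/10) + i·sin(-8π/10)

ω_10^4 = cos(-8π/10) + i·sin(-8π/10) = -0.8090-0.5878i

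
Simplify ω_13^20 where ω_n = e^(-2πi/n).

Since ω_13^13 = 1, powers reduce modulo 13.
20 mod 13 = 7
So ω_13^20 = ω_13^7 = e^(-2πi·7/13)

ω_13^20 = ω_13^7 = -0.9709+0.2393i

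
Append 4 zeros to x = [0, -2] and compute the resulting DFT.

Original 2-point DFT: [-2, 2]
Zero-padded 6-point DFT provides frequency interpolation.

DFT_6([x, 0, ...]) = [-2, -1.0000+1.7321i, 1.0000+1.7321i, 2, 1.0000-1.7321i, -1.0000-1.7321i]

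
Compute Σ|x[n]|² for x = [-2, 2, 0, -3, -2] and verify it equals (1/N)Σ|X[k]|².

Time domain:
Σ|x[n]|² = |-2|² + |2|² + |0|² + |-3|² + |-2|² = 21.0000

Frequency domain:
(1/5)Σ|X[k]|² = (1/5)(|-5|² + |0.4271-5.5676i|² + |-2.9271+0.5020i|² + |-2.9271-0.5020i|² + |0.4271+5.5676i|²) = (1/5)·105.0000 = 21.0000

Both sides agree, confirming Parseval's theorem.

Σ|x[n]|² = (1/N)Σ|X[k]|² = 21.0000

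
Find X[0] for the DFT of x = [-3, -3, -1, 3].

X[0] = Σ(n=0 to 3) x[n] · ω_4^0 = Σ x[n]
= (-3) + (-3) + (-1) + (3)

X[0] = -4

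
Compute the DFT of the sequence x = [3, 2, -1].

X[k] = Σ(n=0 to 2) x[n] · ω_3^(nk)
where ω_3 = e^(-2πi/3)

Computing each X[k]:
X[0] = 4
X[1] = 2.5000-2.5981i
X[2] = 2.5000+2.5981i

X = [4, 2.5000-2.5981i, 2.5000+2.5981i]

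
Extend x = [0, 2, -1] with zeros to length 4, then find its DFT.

Original 3-point DFT: [1, -0.5000-2.5981i, -0.5000+2.5981i]
Zero-padded 4-point DFT provides frequency interpolation.

DFT_4([x, 0, ...]) = [1, 1-2i, -3, 1+2i]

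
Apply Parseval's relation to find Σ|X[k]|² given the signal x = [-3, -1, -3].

Parseval: Σ|x[n]|² = (1/N)Σ|X[k]|², so Σ|X[k]|² = N·Σ|x[n]|² = 3·19.0000

Σ|X[k]|² = N·Σ|x[n]|² = 3·19.0000 = 57.0000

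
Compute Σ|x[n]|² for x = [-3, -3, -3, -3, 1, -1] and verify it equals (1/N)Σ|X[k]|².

Time domain:
Σ|x[n]|² = |-3|² + |-3|² + |-3|² + |-3|² + |1|² + |-1|² = 38.0000

Frequency domain:
(1/6)Σ|X[k]|² = (1/6)(|-12|² + |-1.0000+5.1962i|² + |-3.0000-1.7321i|² + |2|² + |-3.0000+1.7321i|² + |-1.0000-5.1962i|²) = (1/6)·228.0000 = 38.0000

Both sides agree, confirming Parseval's theorem.

Σ|x[n]|² = (1/N)Σ|X[k]|² = 38.0000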